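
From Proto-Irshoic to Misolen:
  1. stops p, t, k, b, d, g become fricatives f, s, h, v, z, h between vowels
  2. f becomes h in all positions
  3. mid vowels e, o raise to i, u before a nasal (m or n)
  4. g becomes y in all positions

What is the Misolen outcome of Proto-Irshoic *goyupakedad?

yoyuhahezad

Misolen: start from *goyupakedad.
  rule 1 (intervocalic lenition): goyupakedad → goyufahezad
  rule 2 (unconditioned shift): goyufahezad → goyuhahezad
  rule 3: no change — goyuhahezad
  rule 4 (unconditioned shift): goyuhahezad → yoyuhahezad
  ⇒ Misolen yoyuhahezad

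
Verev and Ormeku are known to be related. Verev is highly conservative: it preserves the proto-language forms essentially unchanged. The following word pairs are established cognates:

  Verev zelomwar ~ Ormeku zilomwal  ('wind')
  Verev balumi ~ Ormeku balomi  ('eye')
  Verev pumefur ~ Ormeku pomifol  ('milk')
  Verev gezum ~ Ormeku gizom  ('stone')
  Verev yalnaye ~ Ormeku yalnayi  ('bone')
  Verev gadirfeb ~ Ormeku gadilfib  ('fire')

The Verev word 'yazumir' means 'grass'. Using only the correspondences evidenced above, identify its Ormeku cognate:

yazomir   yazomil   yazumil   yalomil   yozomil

yazomil

balumi ~ balomi, pumefur ~ pomifol — Verev u corresponds to Ormeku o after a consonant, before a nasal.
zelomwar ~ zilomwal, pumefur ~ pomifol — Verev r corresponds to Ormeku l word-finally.
Applying these to Verev 'yazumir':
  yazumir → yazomir   (u→o after a consonant, before a nasal)
  yazomir → yazomil   (r→l word-finally)
So the Ormeku cognate is 'yazomil'.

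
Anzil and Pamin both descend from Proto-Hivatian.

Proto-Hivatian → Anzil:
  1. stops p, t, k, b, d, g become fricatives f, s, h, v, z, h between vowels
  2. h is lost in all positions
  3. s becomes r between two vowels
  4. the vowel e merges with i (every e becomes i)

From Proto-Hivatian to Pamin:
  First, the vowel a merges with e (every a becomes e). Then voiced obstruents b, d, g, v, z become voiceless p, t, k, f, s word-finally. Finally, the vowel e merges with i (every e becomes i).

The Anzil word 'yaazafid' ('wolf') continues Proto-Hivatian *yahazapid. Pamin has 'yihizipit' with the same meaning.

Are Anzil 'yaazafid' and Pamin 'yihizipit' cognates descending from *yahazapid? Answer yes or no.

Derive the expected Pamin reflex of *yahazapid:
Pamin: start from *yahazapid.
  rule 1 (vowel merger): yahazapid → yehezepid
  rule 2 (final devoicing): yehezepid → yehezepit
  rule 3 (vowel merger): yehezepit → yihizipit
  ⇒ Pamin yihizipit
Pamin 'yihizipit' matches the regular reflex exactly, so the pair is cognate.

yes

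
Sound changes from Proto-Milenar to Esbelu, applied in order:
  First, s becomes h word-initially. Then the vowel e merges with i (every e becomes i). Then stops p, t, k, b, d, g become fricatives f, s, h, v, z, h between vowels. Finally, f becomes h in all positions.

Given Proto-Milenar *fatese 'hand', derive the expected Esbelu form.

Esbelu: *fatese
  fatese (rule 1 does not apply)
  fatese → fatisi   [vowel merger]
  fatisi → fasisi   [intervocalic lenition]
  fasisi → hasisi   [unconditioned shift]
  giving Esbelu hasisi.

hasisi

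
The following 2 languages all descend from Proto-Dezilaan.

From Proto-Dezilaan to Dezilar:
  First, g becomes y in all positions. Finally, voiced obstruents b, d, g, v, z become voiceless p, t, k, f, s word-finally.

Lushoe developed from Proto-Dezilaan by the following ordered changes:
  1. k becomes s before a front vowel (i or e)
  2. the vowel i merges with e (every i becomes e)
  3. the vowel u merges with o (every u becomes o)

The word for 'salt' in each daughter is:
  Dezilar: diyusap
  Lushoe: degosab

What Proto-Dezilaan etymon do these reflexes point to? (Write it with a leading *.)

Position 3: Dezilar has y, Lushoe has g. Lushoe preserves g here (none of its changes turn any other segment into g), so the proto-segment is *g.
Position 4: Dezilar has u, Lushoe has o. Dezilar preserves u here (none of its changes turn any other segment into u), so the proto-segment is *u.
Continuing position by position gives *digusab; check it forward:
Dezilar: *digusab > diyusab > diyusap  (by unconditioned shift, final devoicing)
Lushoe: *digusab > degusab > degosab  (by vowel merger, vowel merger)
*digusab is the unique common source.

*digusab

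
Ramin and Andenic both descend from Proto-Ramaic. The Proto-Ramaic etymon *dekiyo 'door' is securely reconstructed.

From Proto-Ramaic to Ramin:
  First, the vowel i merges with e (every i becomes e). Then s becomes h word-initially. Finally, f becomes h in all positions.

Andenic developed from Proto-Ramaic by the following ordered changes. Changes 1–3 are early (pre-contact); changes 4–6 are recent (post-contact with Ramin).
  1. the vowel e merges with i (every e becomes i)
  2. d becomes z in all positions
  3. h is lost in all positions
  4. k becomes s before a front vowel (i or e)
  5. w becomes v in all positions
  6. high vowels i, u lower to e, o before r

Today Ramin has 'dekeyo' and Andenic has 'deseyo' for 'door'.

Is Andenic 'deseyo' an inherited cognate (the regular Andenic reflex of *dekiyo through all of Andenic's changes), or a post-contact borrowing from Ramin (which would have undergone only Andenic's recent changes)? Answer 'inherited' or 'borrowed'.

If inherited, *dekiyo would pass through all of Andenic's changes:
Andenic: *dekiyo
  dekiyo → dikiyo   [vowel merger]
  dikiyo → zikiyo   [unconditioned shift]
  zikiyo (rule 3 does not apply)
  zikiyo → zisiyo   [palatalisation]
  zisiyo (rule 5 does not apply)
  zisiyo (rule 6 does not apply)
  giving Andenic zisiyo.
If borrowed from Ramin 'dekeyo' after the early changes, it would undergo only the recent ones:
  rule 4 (palatalisation): dekeyo → deseyo
  rule 5 (unconditioned shift): no change (deseyo)
  rule 6 (pre-rhotic lowering): no change (deseyo)
  ⇒ as a loan: deseyo
Andenic 'deseyo' matches the loan outcome 'deseyo', not the inherited 'zisiyo' — it skipped the early Andenic changes, so it was borrowed from Ramin.

borrowed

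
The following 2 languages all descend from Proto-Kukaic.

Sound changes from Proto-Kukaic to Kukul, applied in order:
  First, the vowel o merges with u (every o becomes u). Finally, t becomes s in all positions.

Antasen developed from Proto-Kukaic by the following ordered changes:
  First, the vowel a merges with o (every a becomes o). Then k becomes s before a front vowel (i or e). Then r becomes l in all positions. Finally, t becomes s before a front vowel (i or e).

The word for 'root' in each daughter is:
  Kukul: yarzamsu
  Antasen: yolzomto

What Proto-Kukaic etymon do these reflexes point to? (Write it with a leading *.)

Position 5: Kukul has a, Antasen has o. Kukul preserves a here (none of its changes turn any other segment into a), so the proto-segment is *a.
Position 8: Kukul has u, Antasen has o. Taking the neighbouring segments as reconstructed: Kukul u could go back to *o or *u; Antasen o could go back to *a or *o — the one source consistent with every daughter is *o.
Position 2: Kukul has a, Antasen has o. Kukul preserves a here (none of its changes turn any other segment into a), so the proto-segment is *a.
Continuing position by position gives *yarzamto; check it forward:
Kukul: *yarzamto
  yarzamto → yarzamtu   [vowel merger]
  yarzamtu → yarzamsu   [unconditioned shift]
  giving Kukul yarzamsu.
Antasen: start from *yarzamto.
  rule 1 (vowel merger): yarzamto → yorzomto
  rule 2: no change — yorzomto
  rule 3 (unconditioned shift): yorzomto → yolzomto
  rule 4: no change — yolzomto
  ⇒ Antasen yolzomto
No other proto-form is consistent with every reflex, so the reconstruction is *yarzamto.

*yarzamto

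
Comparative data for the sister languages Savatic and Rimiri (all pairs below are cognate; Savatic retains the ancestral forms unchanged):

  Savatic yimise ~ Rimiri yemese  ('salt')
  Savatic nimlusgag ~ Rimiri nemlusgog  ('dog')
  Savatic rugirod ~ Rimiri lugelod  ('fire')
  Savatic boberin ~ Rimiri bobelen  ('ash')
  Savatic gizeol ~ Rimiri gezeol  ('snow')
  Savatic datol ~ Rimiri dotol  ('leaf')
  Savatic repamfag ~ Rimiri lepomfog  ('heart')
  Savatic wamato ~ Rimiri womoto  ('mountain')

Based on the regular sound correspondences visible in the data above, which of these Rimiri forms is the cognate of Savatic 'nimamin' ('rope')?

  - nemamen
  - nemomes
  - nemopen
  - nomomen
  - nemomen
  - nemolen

nemomen

yimise ~ yemese, nimlusgag ~ nemlusgog — Savatic i corresponds to Rimiri e after a consonant, before a nasal.
repamfag ~ lepomfog, wamato ~ womoto — Savatic a corresponds to Rimiri o after a consonant, before a nasal.
boberin ~ bobelen — Savatic i corresponds to Rimiri e after a consonant, before a nasal.
Applying these to Savatic 'nimamin':
  nimamin → nemamin   (i→e after a consonant, before a nasal)
  nemamin → nemomin   (a→o after a consonant, before a nasal)
  nemomin → nemomen   (i→e after a consonant, before a nasal)
So the Rimiri cognate is 'nemomen'.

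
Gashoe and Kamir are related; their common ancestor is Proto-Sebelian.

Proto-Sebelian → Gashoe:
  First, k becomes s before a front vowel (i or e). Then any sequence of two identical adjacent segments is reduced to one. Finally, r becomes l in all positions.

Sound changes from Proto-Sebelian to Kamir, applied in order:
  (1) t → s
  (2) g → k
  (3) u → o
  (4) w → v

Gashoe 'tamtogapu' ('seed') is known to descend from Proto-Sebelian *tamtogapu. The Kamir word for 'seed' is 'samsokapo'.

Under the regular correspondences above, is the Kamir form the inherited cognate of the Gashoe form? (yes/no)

Derive the expected Kamir reflex of *tamtogapu:
Kamir: start from *tamtogapu.
  rule 1 (unconditioned shift): tamtogapu → samsogapu
  rule 2 (unconditioned shift): samsogapu → samsokapu
  rule 3 (vowel merger): samsokapu → samsokapo
  rule 4: no change — samsokapo
  ⇒ Kamir samsokapo
Kamir 'samsokapo' matches the regular reflex exactly, so the pair is cognate.

yes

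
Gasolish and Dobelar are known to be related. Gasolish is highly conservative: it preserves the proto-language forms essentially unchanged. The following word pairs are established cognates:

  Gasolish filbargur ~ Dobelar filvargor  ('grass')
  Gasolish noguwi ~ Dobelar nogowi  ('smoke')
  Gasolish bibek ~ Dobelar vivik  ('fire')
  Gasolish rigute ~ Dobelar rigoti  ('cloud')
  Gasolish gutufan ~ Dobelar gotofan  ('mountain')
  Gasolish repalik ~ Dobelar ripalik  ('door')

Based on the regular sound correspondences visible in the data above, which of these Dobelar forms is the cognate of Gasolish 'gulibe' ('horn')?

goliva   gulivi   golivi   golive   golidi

golivi

noguwi ~ nogowi, rigute ~ rigoti — Gasolish u corresponds to Dobelar o after a consonant, before a consonant other than r, m, n, p, b, f, v.
bibek ~ vivik — Gasolish b corresponds to Dobelar v between vowels (before a front vowel).
rigute ~ rigoti — Gasolish e corresponds to Dobelar i word-finally.
Applying these to Gasolish 'gulibe':
  gulibe → golibe   (u→o after a consonant, before a consonant other than r, m, n, p, b, f, v)
  golibe → golive   (b→v between vowels (before a front vowel))
  golive → golivi   (e→i word-finally)
So the Dobelar cognate is 'golivi'.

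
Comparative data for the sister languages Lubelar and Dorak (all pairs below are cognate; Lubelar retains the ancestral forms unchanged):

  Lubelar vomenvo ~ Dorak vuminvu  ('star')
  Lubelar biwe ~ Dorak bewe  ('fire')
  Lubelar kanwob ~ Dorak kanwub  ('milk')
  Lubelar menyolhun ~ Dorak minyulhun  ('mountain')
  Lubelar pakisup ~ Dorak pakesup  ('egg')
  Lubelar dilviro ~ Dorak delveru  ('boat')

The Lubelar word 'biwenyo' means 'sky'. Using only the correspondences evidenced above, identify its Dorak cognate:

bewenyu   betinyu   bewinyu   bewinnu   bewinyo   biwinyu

biwe ~ bewe, pakisup ~ pakesup — Lubelar i corresponds to Dorak e after a consonant, before a consonant other than r, m, n, p, b, f, v.
vomenvo ~ vuminvu, menyolhun ~ minyulhun — Lubelar e corresponds to Dorak i after a consonant, before a nasal.
vomenvo ~ vuminvu, dilviro ~ delveru — Lubelar o corresponds to Dorak u word-finally.
Applying these to Lubelar 'biwenyo':
  biwenyo → bewenyo   (i→e after a consonant, before a consonant other than r, m, n, p, b, f, v)
  bewenyo → bewinyo   (e→i after a consonant, before a nasal)
  bewinyo → bewinyu   (o→u word-finally)
So the Dorak cognate is 'bewinyu'.

bewinyu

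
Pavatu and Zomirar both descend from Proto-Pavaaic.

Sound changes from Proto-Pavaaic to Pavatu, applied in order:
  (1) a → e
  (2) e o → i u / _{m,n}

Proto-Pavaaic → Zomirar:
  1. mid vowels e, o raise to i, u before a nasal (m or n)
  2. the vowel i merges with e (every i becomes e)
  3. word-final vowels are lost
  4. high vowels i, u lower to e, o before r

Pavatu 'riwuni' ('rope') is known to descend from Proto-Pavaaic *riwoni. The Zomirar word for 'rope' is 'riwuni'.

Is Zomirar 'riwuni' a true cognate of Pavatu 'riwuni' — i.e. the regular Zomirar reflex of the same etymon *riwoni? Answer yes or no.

no

Derive the expected Zomirar reflex of *riwoni:
Zomirar: *riwoni
  riwoni → riwuni   [pre-nasal raising]
  riwuni → rewune   [vowel merger]
  rewune → rewun   [apocope]
  rewun (rule 4 does not apply)
  giving Zomirar rewun.
The regular Zomirar reflex would be 'rewun', but the attested form is 'riwuni'. The correspondence is irregular, so they are not cognates (the Zomirar form has a different source).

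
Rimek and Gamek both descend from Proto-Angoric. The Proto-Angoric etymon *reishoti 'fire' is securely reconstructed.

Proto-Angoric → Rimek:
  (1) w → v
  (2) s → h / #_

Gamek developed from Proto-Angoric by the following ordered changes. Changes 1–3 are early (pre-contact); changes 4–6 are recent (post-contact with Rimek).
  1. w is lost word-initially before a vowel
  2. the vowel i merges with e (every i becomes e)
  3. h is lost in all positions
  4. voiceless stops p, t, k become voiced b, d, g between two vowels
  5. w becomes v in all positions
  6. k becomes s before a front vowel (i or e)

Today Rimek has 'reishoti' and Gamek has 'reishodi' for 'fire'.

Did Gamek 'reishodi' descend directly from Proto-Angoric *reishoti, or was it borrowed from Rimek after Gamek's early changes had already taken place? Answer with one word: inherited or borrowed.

borrowed

If inherited, *reishoti would pass through all of Gamek's changes:
Gamek: *reishoti
  reishoti (rule 1 does not apply)
  reishoti → reeshote   [vowel merger]
  reeshote → reesote   [h-loss]
  reesote → reesode   [intervocalic voicing]
  reesode (rule 5 does not apply)
  reesode (rule 6 does not apply)
  giving Gamek reesode.
If borrowed from Rimek 'reishoti' after the early changes, it would undergo only the recent ones:
  rule 4 (intervocalic voicing): reishoti → reishodi
  rule 5 (unconditioned shift): no change (reishodi)
  rule 6 (palatalisation): no change (reishodi)
  ⇒ as a loan: reishodi
Gamek 'reishodi' matches the loan outcome 'reishodi', not the inherited 'reesode' — it skipped the early Gamek changes, so it was borrowed from Rimek.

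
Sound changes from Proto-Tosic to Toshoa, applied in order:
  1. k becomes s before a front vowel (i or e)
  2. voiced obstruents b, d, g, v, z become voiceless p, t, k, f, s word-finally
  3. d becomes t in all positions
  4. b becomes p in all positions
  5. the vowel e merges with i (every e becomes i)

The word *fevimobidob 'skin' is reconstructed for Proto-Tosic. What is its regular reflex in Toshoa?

Toshoa: *fevimobidob > fevimobidop > fevimobitop > fevimopitop > fivimopitop  (by final devoicing, unconditioned shift, unconditioned shift, vowel merger)

fivimopitop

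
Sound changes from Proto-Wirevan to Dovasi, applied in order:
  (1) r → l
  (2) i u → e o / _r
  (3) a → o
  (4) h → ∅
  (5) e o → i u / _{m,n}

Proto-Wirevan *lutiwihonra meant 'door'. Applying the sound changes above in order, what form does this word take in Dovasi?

Dovasi: start from *lutiwihonra.
  rule 1 (unconditioned shift): lutiwihonra → lutiwihonla
  rule 2: no change — lutiwihonla
  rule 3 (vowel merger): lutiwihonla → lutiwihonlo
  rule 4 (h-loss): lutiwihonlo → lutiwionlo
  rule 5 (pre-nasal raising): lutiwionlo → lutiwiunlo
  ⇒ Dovasi lutiwiunlo

lutiwiunlo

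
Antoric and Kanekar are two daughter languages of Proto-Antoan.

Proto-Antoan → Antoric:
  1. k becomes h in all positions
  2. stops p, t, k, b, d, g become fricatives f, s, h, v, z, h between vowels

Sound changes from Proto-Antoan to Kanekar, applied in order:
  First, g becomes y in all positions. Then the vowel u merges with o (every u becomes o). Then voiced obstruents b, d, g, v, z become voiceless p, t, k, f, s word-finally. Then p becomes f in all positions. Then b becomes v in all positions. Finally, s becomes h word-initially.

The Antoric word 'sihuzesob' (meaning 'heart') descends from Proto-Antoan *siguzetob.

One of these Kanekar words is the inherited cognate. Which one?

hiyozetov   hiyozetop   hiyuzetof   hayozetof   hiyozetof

hiyozetof

Kanekar: *siguzetob
  siguzetob → siyuzetob   [unconditioned shift]
  siyuzetob → siyozetob   [vowel merger]
  siyozetob → siyozetop   [final devoicing]
  siyozetop → siyozetof   [unconditioned shift]
  siyozetof (rule 5 does not apply)
  siyozetof → hiyozetof   [debuccalisation]
  giving Kanekar hiyozetof.
Only 'hiyozetof' matches the regular Kanekar development of *siguzetob.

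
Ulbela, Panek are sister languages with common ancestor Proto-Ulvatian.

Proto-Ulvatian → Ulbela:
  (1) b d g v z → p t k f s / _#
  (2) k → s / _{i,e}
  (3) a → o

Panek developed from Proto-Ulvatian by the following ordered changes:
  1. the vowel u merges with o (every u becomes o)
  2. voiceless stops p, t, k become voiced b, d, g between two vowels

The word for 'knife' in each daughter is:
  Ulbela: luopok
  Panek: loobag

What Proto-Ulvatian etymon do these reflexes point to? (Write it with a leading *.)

Position 6: Ulbela has k, Panek has g. Taking the neighbouring segments as reconstructed: Ulbela k could go back to *k or *g; Panek g can only go back to *g — the one source consistent with every daughter is *g.
Position 5: Ulbela has o, Panek has a. Panek preserves a here (none of its changes turn any other segment into a), so the proto-segment is *a.
Position 4: Ulbela has p, Panek has b. Taking the neighbouring segments as reconstructed: Ulbela p can only go back to *p; Panek b could go back to *p or *b — the one source consistent with every daughter is *p.
This points to *luopag. Verify forward in each daughter:
Ulbela: *luopag > luopak > luopok  (by final devoicing, vowel merger)
Panek: start from *luopag.
  rule 1 (vowel merger): luopag → loopag
  rule 2 (intervocalic voicing): loopag → loobag
  ⇒ Panek loobag
Only *luopag yields all of Ulbela luopok, Panek loobag.

*luopag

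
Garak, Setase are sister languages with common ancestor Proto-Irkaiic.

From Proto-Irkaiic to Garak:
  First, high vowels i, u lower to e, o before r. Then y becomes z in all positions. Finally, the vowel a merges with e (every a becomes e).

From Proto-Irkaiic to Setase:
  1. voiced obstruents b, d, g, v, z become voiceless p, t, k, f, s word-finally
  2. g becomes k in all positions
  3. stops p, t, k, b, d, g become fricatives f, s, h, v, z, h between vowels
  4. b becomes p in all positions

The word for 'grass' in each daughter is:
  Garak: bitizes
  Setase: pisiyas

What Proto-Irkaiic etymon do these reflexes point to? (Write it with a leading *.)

*bitiyas

Position 6: Garak has e, Setase has a. Setase preserves a here (none of its changes turn any other segment into a), so the proto-segment is *a.
Position 5: Garak has z, Setase has y. Setase preserves y here (none of its changes turn any other segment into y), so the proto-segment is *y.
Position 3: Garak has t, Setase has s. Garak preserves t here (none of its changes turn any other segment into t), so the proto-segment is *t.
Continuing position by position gives *bitiyas; check it forward:
Garak: start from *bitiyas.
  rule 1: no change — bitiyas
  rule 2 (unconditioned shift): bitiyas → bitizas
  rule 3 (vowel merger): bitizas → bitizes
  ⇒ Garak bitizes
Setase: *bitiyas
  bitiyas (rule 1 does not apply)
  bitiyas (rule 2 does not apply)
  bitiyas → bisiyas   [intervocalic lenition]
  bisiyas → pisiyas   [unconditioned shift]
  giving Setase pisiyas.
Only *bitiyas yields all of Garak bitizes, Setase pisiyas.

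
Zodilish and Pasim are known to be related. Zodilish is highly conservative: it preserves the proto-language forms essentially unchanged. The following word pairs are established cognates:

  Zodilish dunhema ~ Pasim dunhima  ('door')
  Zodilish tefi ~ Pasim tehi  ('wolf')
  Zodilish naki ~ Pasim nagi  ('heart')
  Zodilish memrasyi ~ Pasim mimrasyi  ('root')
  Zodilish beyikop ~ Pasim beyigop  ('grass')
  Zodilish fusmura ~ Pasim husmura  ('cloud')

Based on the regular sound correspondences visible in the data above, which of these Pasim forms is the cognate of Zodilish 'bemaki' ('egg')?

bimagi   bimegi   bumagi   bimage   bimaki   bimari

bimagi

dunhema ~ dunhima, memrasyi ~ mimrasyi — Zodilish e corresponds to Pasim i after a consonant, before a nasal.
naki ~ nagi — Zodilish k corresponds to Pasim g between vowels (before a front vowel).
Applying these to Zodilish 'bemaki':
  bemaki → bimaki   (e→i after a consonant, before a nasal)
  bimaki → bimagi   (k→g between vowels (before a front vowel))
So the Pasim cognate is 'bimagi'.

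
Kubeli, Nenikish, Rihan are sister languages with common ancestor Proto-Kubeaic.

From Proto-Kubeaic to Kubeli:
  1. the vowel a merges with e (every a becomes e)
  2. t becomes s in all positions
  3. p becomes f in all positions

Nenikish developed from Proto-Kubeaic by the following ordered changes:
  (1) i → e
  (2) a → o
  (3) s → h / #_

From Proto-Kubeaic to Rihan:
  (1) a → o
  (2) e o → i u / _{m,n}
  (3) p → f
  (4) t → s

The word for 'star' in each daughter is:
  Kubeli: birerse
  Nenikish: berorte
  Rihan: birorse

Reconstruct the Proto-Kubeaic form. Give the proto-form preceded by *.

Position 4: Kubeli has e, Nenikish has o, Rihan has o. Taking the neighbouring segments as reconstructed: Kubeli e could go back to *a or *e; Nenikish o could go back to *a or *o; Rihan o could go back to *a or *o — the one source consistent with every daughter is *a.
Position 2: Kubeli has i, Nenikish has e, Rihan has i. Kubeli preserves i here (none of its changes turn any other segment into i), so the proto-segment is *i.
Verify the candidate proto-form against each daughter:
Kubeli: *birarte
  birarte → birerte   [vowel merger]
  birerte → birerse   [unconditioned shift]
  birerse (rule 3 does not apply)
  giving Kubeli birerse.
Nenikish: *birarte
  birarte → berarte   [vowel merger]
  berarte → berorte   [vowel merger]
  berorte (rule 3 does not apply)
  giving Nenikish berorte.
Rihan: *birarte
  birarte → birorte   [vowel merger]
  birorte (rule 2 does not apply)
  birorte (rule 3 does not apply)
  birorte → birorse   [unconditioned shift]
  giving Rihan birorse.
*birarte is the unique common source.

*birarte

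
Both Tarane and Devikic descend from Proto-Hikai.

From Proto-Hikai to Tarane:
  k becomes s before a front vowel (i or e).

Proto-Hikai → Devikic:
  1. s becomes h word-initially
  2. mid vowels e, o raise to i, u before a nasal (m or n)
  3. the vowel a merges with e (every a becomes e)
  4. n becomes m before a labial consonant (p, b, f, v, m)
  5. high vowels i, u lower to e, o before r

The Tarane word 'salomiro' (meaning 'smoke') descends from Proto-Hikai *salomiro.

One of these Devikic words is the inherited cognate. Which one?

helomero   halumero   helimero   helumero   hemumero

helumero

Devikic: start from *salomiro.
  rule 1 (debuccalisation): salomiro → halomiro
  rule 2 (pre-nasal raising): halomiro → halumiro
  rule 3 (vowel merger): halumiro → helumiro
  rule 4: no change — helumiro
  rule 5 (pre-rhotic lowering): helumiro → helumero
  ⇒ Devikic helumero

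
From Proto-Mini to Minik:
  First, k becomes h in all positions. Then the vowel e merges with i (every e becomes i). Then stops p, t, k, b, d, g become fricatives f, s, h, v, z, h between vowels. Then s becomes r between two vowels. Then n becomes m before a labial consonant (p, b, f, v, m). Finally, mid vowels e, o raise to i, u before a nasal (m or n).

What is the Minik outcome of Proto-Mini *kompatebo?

humparivo

Minik: start from *kompatebo.
  rule 1 (unconditioned shift): kompatebo → hompatebo
  rule 2 (vowel merger): hompatebo → hompatibo
  rule 3 (intervocalic lenition): hompatibo → hompasivo
  rule 4 (rhotacism): hompasivo → homparivo
  rule 5: no change — homparivo
  rule 6 (pre-nasal raising): homparivo → humparivo
  ⇒ Minik humparivo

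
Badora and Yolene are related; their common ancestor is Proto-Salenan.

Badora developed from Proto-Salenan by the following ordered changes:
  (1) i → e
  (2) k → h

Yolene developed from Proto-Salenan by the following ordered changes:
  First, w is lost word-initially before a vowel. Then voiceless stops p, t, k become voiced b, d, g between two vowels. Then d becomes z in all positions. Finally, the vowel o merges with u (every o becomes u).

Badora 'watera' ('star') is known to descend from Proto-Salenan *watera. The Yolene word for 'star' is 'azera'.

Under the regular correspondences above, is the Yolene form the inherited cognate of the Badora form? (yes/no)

yes

Derive the expected Yolene reflex of *watera:
Yolene: start from *watera.
  rule 1 (glide loss): watera → atera
  rule 2 (intervocalic voicing): atera → adera
  rule 3 (unconditioned shift): adera → azera
  rule 4: no change — azera
  ⇒ Yolene azera
Yolene 'azera' matches the regular reflex exactly, so the pair is cognate.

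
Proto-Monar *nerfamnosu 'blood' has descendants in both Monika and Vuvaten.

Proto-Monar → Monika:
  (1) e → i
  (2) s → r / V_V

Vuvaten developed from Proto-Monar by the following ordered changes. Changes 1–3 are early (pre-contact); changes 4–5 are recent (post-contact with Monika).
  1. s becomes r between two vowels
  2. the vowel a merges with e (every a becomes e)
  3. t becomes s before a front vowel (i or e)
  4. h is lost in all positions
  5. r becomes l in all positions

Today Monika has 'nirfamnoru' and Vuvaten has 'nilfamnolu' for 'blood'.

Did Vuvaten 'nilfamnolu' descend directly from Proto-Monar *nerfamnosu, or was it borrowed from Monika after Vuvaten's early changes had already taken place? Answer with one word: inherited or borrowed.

borrowed

If inherited, *nerfamnosu would pass through all of Vuvaten's changes:
Vuvaten: *nerfamnosu
  nerfamnosu → nerfamnoru   [rhotacism]
  nerfamnoru → nerfemnoru   [vowel merger]
  nerfemnoru (rule 3 does not apply)
  nerfemnoru (rule 4 does not apply)
  nerfemnoru → nelfemnolu   [unconditioned shift]
  giving Vuvaten nelfemnolu.
If borrowed from Monika 'nirfamnoru' after the early changes, it would undergo only the recent ones:
  rule 4 (h-loss): no change (nirfamnoru)
  rule 5 (unconditioned shift): nirfamnoru → nilfamnolu
  ⇒ as a loan: nilfamnolu
Vuvaten 'nilfamnolu' matches the loan outcome 'nilfamnolu', not the inherited 'nelfemnolu' — it skipped the early Vuvaten changes, so it was borrowed from Monika.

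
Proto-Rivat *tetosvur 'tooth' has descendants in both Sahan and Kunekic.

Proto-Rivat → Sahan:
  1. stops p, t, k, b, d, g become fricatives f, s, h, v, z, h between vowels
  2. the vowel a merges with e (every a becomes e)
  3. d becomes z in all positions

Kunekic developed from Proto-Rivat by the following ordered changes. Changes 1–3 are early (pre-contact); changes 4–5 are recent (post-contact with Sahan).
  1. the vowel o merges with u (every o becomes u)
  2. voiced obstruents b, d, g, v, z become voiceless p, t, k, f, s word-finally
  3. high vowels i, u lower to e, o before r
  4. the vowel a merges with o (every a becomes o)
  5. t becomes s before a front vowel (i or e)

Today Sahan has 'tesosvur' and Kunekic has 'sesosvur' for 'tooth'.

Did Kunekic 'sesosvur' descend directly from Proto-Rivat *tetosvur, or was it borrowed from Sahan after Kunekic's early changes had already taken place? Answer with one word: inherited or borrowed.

borrowed

If inherited, *tetosvur would pass through all of Kunekic's changes:
Kunekic: *tetosvur
  tetosvur → tetusvur   [vowel merger]
  tetusvur (rule 2 does not apply)
  tetusvur → tetusvor   [pre-rhotic lowering]
  tetusvor (rule 4 does not apply)
  tetusvor → setusvor   [palatalisation]
  giving Kunekic setusvor.
If borrowed from Sahan 'tesosvur' after the early changes, it would undergo only the recent ones:
  rule 4 (vowel merger): no change (tesosvur)
  rule 5 (palatalisation): tesosvur → sesosvur
  ⇒ as a loan: sesosvur
Kunekic 'sesosvur' matches the loan outcome 'sesosvur', not the inherited 'setusvor' — it skipped the early Kunekic changes, so it was borrowed from Sahan.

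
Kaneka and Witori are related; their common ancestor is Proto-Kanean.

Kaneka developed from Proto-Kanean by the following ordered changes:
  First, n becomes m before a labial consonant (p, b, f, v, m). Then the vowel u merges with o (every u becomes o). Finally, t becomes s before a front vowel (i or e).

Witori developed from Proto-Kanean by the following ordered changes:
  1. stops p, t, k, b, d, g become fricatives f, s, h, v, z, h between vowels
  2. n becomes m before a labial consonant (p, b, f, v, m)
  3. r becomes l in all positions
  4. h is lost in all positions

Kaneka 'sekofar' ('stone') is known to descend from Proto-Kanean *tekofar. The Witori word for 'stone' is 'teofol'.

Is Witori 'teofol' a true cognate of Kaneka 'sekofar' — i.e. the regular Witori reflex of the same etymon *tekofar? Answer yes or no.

Derive the expected Witori reflex of *tekofar:
Witori: *tekofar
  tekofar → tehofar   [intervocalic lenition]
  tehofar (rule 2 does not apply)
  tehofar → tehofal   [unconditioned shift]
  tehofal → teofal   [h-loss]
  giving Witori teofal.
The regular Witori reflex would be 'teofal', but the attested form is 'teofol'. The correspondence is irregular, so they are not cognates (the Witori form has a different source).

no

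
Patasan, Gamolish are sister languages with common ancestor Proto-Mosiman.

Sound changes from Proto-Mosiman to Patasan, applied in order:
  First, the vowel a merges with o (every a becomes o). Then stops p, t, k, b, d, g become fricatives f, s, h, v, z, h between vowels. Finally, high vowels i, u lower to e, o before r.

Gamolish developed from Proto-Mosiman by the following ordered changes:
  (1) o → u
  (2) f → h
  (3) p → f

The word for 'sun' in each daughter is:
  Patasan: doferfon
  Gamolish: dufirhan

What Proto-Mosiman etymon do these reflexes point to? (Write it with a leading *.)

Position 6: Patasan has f, Gamolish has h. Taking the neighbouring segments as reconstructed: Patasan f can only go back to *f; Gamolish h could go back to *f or *h — the one source consistent with every daughter is *f.
Position 2: Patasan has o, Gamolish has u. Taking the neighbouring segments as reconstructed: Patasan o could go back to *a or *o; Gamolish u could go back to *o or *u — the one source consistent with every daughter is *o.
Position 4: Patasan has e, Gamolish has i. Gamolish preserves i here (none of its changes turn any other segment into i), so the proto-segment is *i.
Verify the candidate proto-form against each daughter:
Patasan: *dopirfan > dopirfon > dofirfon > doferfon  (by vowel merger, intervocalic lenition, pre-rhotic lowering)
Gamolish: start from *dopirfan.
  rule 1 (vowel merger): dopirfan → dupirfan
  rule 2 (unconditioned shift): dupirfan → dupirhan
  rule 3 (unconditioned shift): dupirhan → dufirhan
  ⇒ Gamolish dufirhan
No other proto-form is consistent with every reflex, so the reconstruction is *dopirfan.

*dopirfan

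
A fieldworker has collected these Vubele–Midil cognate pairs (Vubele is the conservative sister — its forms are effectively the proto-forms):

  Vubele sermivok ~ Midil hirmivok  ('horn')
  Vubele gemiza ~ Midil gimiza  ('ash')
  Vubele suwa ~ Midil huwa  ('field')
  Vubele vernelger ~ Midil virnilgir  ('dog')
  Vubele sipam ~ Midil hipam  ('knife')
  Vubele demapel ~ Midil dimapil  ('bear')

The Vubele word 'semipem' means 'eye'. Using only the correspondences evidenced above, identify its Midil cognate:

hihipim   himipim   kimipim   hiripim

sermivok ~ hirmivok — Vubele s corresponds to Midil h word-initially before a front vowel.
gemiza ~ gimiza, demapel ~ dimapil — Vubele e corresponds to Midil i after a consonant, before a nasal.
Applying these to Vubele 'semipem':
  semipem → hemipem   (s→h word-initially before a front vowel)
  hemipem → himipem   (e→i after a consonant, before a nasal)
  himipem → himipim   (e→i after a consonant, before a nasal)
So the Midil cognate is 'himipim'.

himipim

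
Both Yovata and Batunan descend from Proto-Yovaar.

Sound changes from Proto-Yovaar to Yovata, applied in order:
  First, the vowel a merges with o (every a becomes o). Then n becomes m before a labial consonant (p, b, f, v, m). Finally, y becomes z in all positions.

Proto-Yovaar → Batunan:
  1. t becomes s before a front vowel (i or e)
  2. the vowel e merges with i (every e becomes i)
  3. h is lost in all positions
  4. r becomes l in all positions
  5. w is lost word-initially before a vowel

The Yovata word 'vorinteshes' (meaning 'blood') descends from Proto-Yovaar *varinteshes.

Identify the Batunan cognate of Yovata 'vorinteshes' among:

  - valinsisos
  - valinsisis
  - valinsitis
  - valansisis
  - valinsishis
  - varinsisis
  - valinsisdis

valinsisis

Batunan: start from *varinteshes.
  rule 1 (palatalisation): varinteshes → varinseshes
  rule 2 (vowel merger): varinseshes → varinsishis
  rule 3 (h-loss): varinsishis → varinsisis
  rule 4 (unconditioned shift): varinsisis → valinsisis
  rule 5: no change — valinsisis
  ⇒ Batunan valinsisis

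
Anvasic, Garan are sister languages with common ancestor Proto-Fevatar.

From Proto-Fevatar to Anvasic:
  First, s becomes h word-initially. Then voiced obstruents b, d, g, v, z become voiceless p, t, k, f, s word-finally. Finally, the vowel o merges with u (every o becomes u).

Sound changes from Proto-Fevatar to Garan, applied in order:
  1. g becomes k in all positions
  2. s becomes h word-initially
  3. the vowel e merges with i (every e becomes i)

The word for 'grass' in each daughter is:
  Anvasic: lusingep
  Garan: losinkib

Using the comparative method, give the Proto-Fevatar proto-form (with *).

*losingeb

Position 7: Anvasic has e, Garan has i. Anvasic preserves e here (none of its changes turn any other segment into e), so the proto-segment is *e.
Position 2: Anvasic has u, Garan has o. Garan preserves o here (none of its changes turn any other segment into o), so the proto-segment is *o.
Position 6: Anvasic has g, Garan has k. Anvasic preserves g here (none of its changes turn any other segment into g), so the proto-segment is *g.
Continuing position by position gives *losingeb; check it forward:
Anvasic: *losingeb > losingep > lusingep  (by final devoicing, vowel merger)
Garan: *losingeb > losinkeb > losinkib  (by unconditioned shift, vowel merger)
Only *losingeb yields all of Anvasic lusingep, Garan losinkib.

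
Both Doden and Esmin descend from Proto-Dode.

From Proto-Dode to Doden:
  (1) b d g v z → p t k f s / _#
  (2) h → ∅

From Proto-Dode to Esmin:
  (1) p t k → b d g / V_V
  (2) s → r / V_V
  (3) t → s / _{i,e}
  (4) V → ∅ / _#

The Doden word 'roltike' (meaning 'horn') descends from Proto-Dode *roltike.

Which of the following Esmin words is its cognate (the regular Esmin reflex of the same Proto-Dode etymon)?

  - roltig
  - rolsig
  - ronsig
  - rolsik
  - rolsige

Esmin: *roltike
  roltike → roltige   [intervocalic voicing]
  roltige (rule 2 does not apply)
  roltige → rolsige   [palatalisation]
  rolsige → rolsig   [apocope]
  giving Esmin rolsig.

rolsig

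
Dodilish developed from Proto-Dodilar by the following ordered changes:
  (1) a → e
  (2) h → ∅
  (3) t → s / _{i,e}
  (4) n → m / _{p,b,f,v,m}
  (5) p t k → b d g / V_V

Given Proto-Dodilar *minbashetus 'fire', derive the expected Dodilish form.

Dodilish: start from *minbashetus.
  rule 1 (vowel merger): minbashetus → minbeshetus
  rule 2 (h-loss): minbeshetus → minbesetus
  rule 3: no change — minbesetus
  rule 4 (nasal place assimilation): minbesetus → mimbesetus
  rule 5 (intervocalic voicing): mimbesetus → mimbesedus
  ⇒ Dodilish mimbesedus

mimbesedus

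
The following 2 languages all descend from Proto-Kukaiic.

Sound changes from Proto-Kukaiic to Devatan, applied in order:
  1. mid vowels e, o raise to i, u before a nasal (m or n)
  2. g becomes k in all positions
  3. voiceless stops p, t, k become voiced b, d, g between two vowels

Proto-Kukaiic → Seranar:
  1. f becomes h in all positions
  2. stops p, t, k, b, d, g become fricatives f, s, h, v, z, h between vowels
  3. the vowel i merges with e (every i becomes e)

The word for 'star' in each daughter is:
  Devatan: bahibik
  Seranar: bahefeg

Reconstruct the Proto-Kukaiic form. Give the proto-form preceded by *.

Position 7: Devatan has k, Seranar has g. Seranar preserves g here (none of its changes turn any other segment into g), so the proto-segment is *g.
Position 6: Devatan has i, Seranar has e. Taking the neighbouring segments as reconstructed: Devatan i can only go back to *i; Seranar e could go back to *e or *i — the one source consistent with every daughter is *i.
Position 4: Devatan has i, Seranar has e. Taking the neighbouring segments as reconstructed: Devatan i can only go back to *i; Seranar e could go back to *e or *i — the one source consistent with every daughter is *i.
Verify the candidate proto-form against each daughter:
Devatan: *bahipig
  bahipig (rule 1 does not apply)
  bahipig → bahipik   [unconditioned shift]
  bahipik → bahibik   [intervocalic voicing]
  giving Devatan bahibik.
Seranar: start from *bahipig.
  rule 1: no change — bahipig
  rule 2 (intervocalic lenition): bahipig → bahifig
  rule 3 (vowel merger): bahifig → bahefeg
  ⇒ Seranar bahefeg
Only *bahipig yields all of Devatan bahibik, Seranar bahefeg.

*bahipig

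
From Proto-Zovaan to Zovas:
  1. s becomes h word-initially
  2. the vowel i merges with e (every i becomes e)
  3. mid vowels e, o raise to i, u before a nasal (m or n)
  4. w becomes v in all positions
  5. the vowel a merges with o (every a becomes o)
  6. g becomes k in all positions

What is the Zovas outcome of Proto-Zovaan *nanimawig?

nonimovek

Zovas: start from *nanimawig.
  rule 1: no change — nanimawig
  rule 2 (vowel merger): nanimawig → nanemaweg
  rule 3 (pre-nasal raising): nanemaweg → nanimaweg
  rule 4 (unconditioned shift): nanimaweg → nanimaveg
  rule 5 (vowel merger): nanimaveg → nonimoveg
  rule 6 (unconditioned shift): nonimoveg → nonimovek
  ⇒ Zovas nonimovek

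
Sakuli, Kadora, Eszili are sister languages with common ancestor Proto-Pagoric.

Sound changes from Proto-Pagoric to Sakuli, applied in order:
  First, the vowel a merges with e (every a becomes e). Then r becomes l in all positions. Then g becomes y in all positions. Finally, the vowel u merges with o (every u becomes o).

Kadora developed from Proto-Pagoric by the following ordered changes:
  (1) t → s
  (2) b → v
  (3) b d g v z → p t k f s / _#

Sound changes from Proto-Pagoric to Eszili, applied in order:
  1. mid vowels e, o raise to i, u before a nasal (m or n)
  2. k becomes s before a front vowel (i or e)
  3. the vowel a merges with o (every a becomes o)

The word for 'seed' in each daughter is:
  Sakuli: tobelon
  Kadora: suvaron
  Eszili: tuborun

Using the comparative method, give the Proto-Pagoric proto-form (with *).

*tubaron

Position 1: Sakuli has t, Kadora has s, Eszili has t. Sakuli preserves t here (none of its changes turn any other segment into t), so the proto-segment is *t.
Position 6: Sakuli has o, Kadora has o, Eszili has u. Kadora preserves o here (none of its changes turn any other segment into o), so the proto-segment is *o.
This points to *tubaron. Verify forward in each daughter:
Sakuli: start from *tubaron.
  rule 1 (vowel merger): tubaron → tuberon
  rule 2 (unconditioned shift): tuberon → tubelon
  rule 3: no change — tubelon
  rule 4 (vowel merger): tubelon → tobelon
  ⇒ Sakuli tobelon
Kadora: *tubaron > subaron > suvaron  (by unconditioned shift, unconditioned shift)
Eszili: *tubaron
  tubaron → tubarun   [pre-nasal raising]
  tubarun (rule 2 does not apply)
  tubarun → tuborun   [vowel merger]
  giving Eszili tuborun.
No other proto-form is consistent with every reflex, so the reconstruction is *tubaron.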